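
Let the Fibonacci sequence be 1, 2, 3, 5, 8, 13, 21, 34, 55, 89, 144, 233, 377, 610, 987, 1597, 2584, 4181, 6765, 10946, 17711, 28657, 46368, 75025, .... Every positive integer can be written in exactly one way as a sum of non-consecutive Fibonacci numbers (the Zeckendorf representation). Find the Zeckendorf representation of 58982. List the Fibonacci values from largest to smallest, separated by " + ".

46368 ≤ 58982 < 75025, so take 46368; remainder 12614
10946 ≤ 12614 < 17711, so take 10946; remainder 1668
1597 ≤ 1668 < 2584, so take 1597; remainder 71
55 ≤ 71 < 89, so take 55; remainder 16
13 ≤ 16 < 21, so take 13; remainder 3
3 ≤ 3 < 5, so take 3; remainder 0
So 58982 = 46368 + 10946 + 1597 + 55 + 13 + 3, with no two terms consecutive in the sequence.

46368 + 10946 + 1597 + 55 + 13 + 3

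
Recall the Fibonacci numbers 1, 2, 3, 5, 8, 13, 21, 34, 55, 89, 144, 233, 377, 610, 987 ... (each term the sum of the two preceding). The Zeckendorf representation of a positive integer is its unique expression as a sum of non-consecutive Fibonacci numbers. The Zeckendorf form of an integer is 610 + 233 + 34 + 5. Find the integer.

882

610 + 233 + 34 + 5 = 882.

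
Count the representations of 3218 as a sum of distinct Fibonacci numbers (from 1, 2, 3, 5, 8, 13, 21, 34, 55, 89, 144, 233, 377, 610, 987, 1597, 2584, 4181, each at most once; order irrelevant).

40

Each representation comes from the Zeckendorf form by replacing some F_k with F_{k−1} + F_{k−2} where possible.
3218 = 2584+610+21+3 = 2584+610+21+2+1 = 2584+610+13+8+3 = … (37 more), for 40 in all.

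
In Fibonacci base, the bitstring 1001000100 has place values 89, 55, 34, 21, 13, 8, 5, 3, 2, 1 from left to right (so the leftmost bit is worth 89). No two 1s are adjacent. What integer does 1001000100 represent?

Summing the place values of the 1 bits: 89 + 21 + 3 = 113.

113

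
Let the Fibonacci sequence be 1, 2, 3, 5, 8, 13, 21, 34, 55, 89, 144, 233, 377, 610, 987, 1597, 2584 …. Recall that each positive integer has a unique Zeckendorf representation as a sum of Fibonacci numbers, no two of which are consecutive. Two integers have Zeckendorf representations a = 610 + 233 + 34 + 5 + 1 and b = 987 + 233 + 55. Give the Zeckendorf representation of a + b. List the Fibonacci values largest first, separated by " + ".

The two numbers are 883 and 1275, so their sum is 2158.
largest Fibonacci ≤ 2158 is 1597; 2158 − 1597 = 561
largest Fibonacci ≤ 561 is 377; 561 − 377 = 184
largest Fibonacci ≤ 184 is 144; 184 − 144 = 40
largest Fibonacci ≤ 40 is 34; 40 − 34 = 6
largest Fibonacci ≤ 6 is 5; 6 − 5 = 1
largest Fibonacci ≤ 1 is 1; 1 − 1 = 0

1597 + 377 + 144 + 34 + 5 + 1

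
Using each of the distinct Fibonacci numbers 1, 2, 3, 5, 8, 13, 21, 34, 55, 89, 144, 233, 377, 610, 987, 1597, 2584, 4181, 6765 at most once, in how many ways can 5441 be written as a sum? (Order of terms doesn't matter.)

52

5441 = 4181+987+233+34+5+1 = 4181+987+233+34+3+2+1 = 4181+987+233+21+13+5+1 = 4181+987+144+89+34+5+1 = … (48 more), for 52 in all.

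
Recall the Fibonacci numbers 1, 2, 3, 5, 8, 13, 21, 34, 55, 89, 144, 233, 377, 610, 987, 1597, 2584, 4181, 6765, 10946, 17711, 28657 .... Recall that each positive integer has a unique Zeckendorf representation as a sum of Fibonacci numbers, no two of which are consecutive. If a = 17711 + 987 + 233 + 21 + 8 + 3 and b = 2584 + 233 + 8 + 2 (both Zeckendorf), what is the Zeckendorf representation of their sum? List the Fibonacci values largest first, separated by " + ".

17711 + 2584 + 987 + 377 + 89 + 34 + 8

The two numbers are 18963 and 2827, so their sum is 21790.
Greedily peel off the largest Fibonacci term at each step:
21790: greatest Fibonacci not exceeding it is 17711, leaving 4079
4079: greatest Fibonacci not exceeding it is 2584, leaving 1495
1495: greatest Fibonacci not exceeding it is 987, leaving 508
508: greatest Fibonacci not exceeding it is 377, leaving 131
131: greatest Fibonacci not exceeding it is 89, leaving 42
42: greatest Fibonacci not exceeding it is 34, leaving 8
8: greatest Fibonacci not exceeding it is 8, leaving 0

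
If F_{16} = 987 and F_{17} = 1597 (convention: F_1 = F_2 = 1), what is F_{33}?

By F_{2k+1} = F_k² + F_{k+1}²: F_{33} = 987² + 1597² = 974169 + 2550409 = 3524578.

3524578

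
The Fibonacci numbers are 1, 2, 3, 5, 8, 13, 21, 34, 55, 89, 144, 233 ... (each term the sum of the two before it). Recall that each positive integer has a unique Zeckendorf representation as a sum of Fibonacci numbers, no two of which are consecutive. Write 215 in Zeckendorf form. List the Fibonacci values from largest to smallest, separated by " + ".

144 + 55 + 13 + 3

take 144 (≤ 215); 215 − 144 = 71
take 55 (≤ 71); 71 − 55 = 16
take 13 (≤ 16); 16 − 13 = 3
take 3 (≤ 3); 3 − 3 = 0
So 215 = 144 + 55 + 13 + 3, with no two terms consecutive in the sequence.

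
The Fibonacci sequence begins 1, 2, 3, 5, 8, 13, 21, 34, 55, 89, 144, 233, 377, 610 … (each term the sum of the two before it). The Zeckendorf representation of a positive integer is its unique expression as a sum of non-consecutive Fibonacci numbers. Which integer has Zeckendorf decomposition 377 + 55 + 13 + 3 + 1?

377 + 55 + 13 + 3 + 1 = 449.

449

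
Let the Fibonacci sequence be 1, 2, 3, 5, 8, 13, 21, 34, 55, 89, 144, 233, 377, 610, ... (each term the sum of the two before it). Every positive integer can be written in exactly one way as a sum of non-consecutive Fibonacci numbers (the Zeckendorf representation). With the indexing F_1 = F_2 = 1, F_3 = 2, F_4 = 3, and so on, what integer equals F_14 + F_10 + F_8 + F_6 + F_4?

F_14 + F_10 + F_8 + F_6 + F_4 = 377 + 55 + 21 + 8 + 3 = 464.

464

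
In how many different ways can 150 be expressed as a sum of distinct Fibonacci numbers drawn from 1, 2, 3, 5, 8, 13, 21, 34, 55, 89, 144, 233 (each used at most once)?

8

Starting from the Zeckendorf form and repeatedly splitting a term F_k into F_{k−1} + F_{k−2} (when neither is already used) reaches every representation.
150 = 144+5+1 = 144+3+2+1 = 89+55+5+1 = 89+55+3+2+1 = … (4 more), for 8 in all.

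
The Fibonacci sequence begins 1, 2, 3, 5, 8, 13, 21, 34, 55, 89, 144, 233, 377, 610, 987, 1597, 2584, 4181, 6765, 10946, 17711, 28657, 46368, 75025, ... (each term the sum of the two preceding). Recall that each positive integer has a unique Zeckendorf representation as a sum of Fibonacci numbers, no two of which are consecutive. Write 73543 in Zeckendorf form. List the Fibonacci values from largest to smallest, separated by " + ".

46368 + 17711 + 6765 + 2584 + 89 + 21 + 5

subtract 46368 from 73543: 27175 remains
subtract 17711 from 27175: 9464 remains
subtract 6765 from 9464: 2699 remains
subtract 2584 from 2699: 115 remains
subtract 89 from 115: 26 remains
subtract 21 from 26: 5 remains
subtract 5 from 5: 0 remains
So 73543 = 46368 + 17711 + 6765 + 2584 + 89 + 21 + 5, with no two terms consecutive in the sequence.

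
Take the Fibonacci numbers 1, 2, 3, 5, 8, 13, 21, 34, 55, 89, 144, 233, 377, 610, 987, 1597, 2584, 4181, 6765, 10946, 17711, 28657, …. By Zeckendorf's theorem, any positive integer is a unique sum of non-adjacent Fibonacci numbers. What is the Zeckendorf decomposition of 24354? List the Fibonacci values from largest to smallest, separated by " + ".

Greedily peel off the largest Fibonacci term at each step:
24354 − 17711 = 6643
6643 − 4181 = 2462
2462 − 1597 = 865
865 − 610 = 255
255 − 233 = 22
22 − 21 = 1
1 − 1 = 0
So 24354 = 17711 + 4181 + 1597 + 610 + 233 + 21 + 1, with no two terms consecutive in the sequence.

17711 + 4181 + 1597 + 610 + 233 + 21 + 1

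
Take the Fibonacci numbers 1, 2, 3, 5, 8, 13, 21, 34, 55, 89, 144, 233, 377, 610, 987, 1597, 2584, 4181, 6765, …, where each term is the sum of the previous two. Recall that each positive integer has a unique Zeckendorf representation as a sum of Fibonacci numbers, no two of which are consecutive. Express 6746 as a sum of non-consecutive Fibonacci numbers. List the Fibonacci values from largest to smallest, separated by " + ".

4181 + 1597 + 610 + 233 + 89 + 34 + 2

4181 ≤ 6746 < 6765, so take 4181; remainder 2565
1597 ≤ 2565 < 2584, so take 1597; remainder 968
610 ≤ 968 < 987, so take 610; remainder 358
233 ≤ 358 < 377, so take 233; remainder 125
89 ≤ 125 < 144, so take 89; remainder 36
34 ≤ 36 < 55, so take 34; remainder 2
2 ≤ 2 < 3, so take 2; remainder 0
So 6746 = 4181 + 1597 + 610 + 233 + 89 + 34 + 2, with no two terms consecutive in the sequence.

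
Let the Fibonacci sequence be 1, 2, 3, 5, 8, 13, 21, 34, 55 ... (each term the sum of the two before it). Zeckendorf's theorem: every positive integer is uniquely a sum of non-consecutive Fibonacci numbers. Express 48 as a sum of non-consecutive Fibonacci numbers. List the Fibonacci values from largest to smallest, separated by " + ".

34 ≤ 48 < 55, so take 34; remainder 14
13 ≤ 14 < 21, so take 13; remainder 1
1 ≤ 1 < 2, so take 1; remainder 0
So 48 = 34 + 13 + 1, with no two terms consecutive in the sequence.

34 + 13 + 1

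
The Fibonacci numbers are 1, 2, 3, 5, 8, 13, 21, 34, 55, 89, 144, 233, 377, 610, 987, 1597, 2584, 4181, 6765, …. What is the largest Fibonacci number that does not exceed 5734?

4181 ≤ 5734 < 6765, so the largest Fibonacci number not exceeding 5734 is 4181.

4181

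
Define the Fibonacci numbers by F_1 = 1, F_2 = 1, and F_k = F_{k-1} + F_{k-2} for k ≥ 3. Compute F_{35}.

Iterating the recurrence up to F_{28} = 317811 and F_{27} = 196418:
F_{29} = F_{28} + F_{27} = 317811 + 196418 = 514229
F_{30} = F_{29} + F_{28} = 514229 + 317811 = 832040
F_{31} = F_{30} + F_{29} = 832040 + 514229 = 1346269
F_{32} = F_{31} + F_{30} = 1346269 + 832040 = 2178309
F_{33} = F_{32} + F_{31} = 2178309 + 1346269 = 3524578
F_{34} = F_{33} + F_{32} = 3524578 + 2178309 = 5702887
F_{35} = F_{34} + F_{33} = 5702887 + 3524578 = 9227465

9227465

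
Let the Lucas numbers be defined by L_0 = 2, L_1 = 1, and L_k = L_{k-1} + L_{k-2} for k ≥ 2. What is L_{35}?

20633239

Iterating the recurrence up to L_{30} = 1860498 and L_{29} = 1149851:
L_{31} = L_{30} + L_{29} = 1860498 + 1149851 = 3010349
L_{32} = L_{31} + L_{30} = 3010349 + 1860498 = 4870847
L_{33} = L_{32} + L_{31} = 4870847 + 3010349 = 7881196
L_{34} = L_{33} + L_{32} = 7881196 + 4870847 = 12752043
L_{35} = L_{34} + L_{33} = 12752043 + 7881196 = 20633239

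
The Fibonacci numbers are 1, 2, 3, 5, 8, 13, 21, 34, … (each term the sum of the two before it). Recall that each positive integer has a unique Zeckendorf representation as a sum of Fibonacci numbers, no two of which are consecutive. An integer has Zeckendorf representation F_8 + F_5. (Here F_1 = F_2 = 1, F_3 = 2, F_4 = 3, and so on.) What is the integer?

F_8 + F_5 = 21 + 5 = 26.

26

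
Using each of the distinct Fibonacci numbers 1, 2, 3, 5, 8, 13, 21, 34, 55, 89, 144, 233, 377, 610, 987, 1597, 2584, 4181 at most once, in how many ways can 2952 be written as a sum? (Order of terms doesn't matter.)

12

Starting from the Zeckendorf form and repeatedly splitting a term F_k into F_{k−1} + F_{k−2} (when neither is already used) reaches every representation.
2952 = 2584+233+89+34+8+3+1 = 2584+233+89+21+13+8+3+1 = 1597+987+233+89+34+8+3+1 = 2584+233+55+34+21+13+8+3+1 = 1597+987+233+89+21+13+8+3+1 = … (7 more), for 12 in all.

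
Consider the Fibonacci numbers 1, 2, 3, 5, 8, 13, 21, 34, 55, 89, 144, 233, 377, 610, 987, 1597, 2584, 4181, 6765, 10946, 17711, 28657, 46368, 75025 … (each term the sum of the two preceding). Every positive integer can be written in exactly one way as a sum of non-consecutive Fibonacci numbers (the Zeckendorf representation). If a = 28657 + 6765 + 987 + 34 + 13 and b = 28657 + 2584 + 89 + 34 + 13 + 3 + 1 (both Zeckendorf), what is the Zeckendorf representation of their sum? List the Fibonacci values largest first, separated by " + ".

The two numbers are 36456 and 31381, so their sum is 67837.
46368 ≤ 67837 < 75025, so take 46368; remainder 21469
17711 ≤ 21469 < 28657, so take 17711; remainder 3758
2584 ≤ 3758 < 4181, so take 2584; remainder 1174
987 ≤ 1174 < 1597, so take 987; remainder 187
144 ≤ 187 < 233, so take 144; remainder 43
34 ≤ 43 < 55, so take 34; remainder 9
8 ≤ 9 < 13, so take 8; remainder 1
1 ≤ 1 < 2, so take 1; remainder 0

46368 + 17711 + 2584 + 987 + 144 + 34 + 8 + 1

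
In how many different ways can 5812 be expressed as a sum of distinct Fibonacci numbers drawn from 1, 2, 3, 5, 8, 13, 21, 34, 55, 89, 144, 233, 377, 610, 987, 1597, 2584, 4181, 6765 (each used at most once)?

34

5812 = 4181+1597+34 = 4181+1597+21+13 = 4181+987+610+34 = 4181+1597+21+8+5 = … (30 more), for 34 in all.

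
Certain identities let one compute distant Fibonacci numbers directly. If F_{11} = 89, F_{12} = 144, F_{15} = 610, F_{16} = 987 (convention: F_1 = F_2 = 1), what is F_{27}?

196418

By the addition formula F_{m+n} = F_m F_{n+1} + F_{m−1} F_n with m=12, n=15: F_{27} = 144·987 + 89·610 = 142128 + 54290 = 196418.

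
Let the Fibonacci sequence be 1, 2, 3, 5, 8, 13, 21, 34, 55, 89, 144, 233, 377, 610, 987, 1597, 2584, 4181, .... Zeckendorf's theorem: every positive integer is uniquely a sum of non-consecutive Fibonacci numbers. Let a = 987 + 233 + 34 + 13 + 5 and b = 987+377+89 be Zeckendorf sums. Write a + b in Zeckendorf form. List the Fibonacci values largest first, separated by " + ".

2584 + 89 + 34 + 13 + 5

The two numbers are 1272 and 1453, so their sum is 2725.
Repeatedly subtract the largest Fibonacci number that fits:
largest Fibonacci ≤ 2725 is 2584; 2725 − 2584 = 141
largest Fibonacci ≤ 141 is 89; 141 − 89 = 52
largest Fibonacci ≤ 52 is 34; 52 − 34 = 18
largest Fibonacci ≤ 18 is 13; 18 − 13 = 5
largest Fibonacci ≤ 5 is 5; 5 − 5 = 0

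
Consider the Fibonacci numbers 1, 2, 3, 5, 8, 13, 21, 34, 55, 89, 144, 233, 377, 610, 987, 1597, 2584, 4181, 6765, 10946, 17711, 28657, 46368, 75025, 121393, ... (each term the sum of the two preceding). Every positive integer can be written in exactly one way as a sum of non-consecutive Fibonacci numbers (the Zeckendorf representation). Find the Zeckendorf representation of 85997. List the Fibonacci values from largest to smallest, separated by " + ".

Greedily peel off the largest Fibonacci term at each step:
85997 − 75025 = 10972
10972 − 10946 = 26
26 − 21 = 5
5 − 5 = 0
So 85997 = 75025 + 10946 + 21 + 5, with no two terms consecutive in the sequence.

75025 + 10946 + 21 + 5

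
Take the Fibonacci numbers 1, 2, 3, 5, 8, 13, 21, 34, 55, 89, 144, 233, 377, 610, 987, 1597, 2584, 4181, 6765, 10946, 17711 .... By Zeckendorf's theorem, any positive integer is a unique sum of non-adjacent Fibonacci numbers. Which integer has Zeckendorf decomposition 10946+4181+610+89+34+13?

10946+4181+610+89+34+13 = 15873.

15873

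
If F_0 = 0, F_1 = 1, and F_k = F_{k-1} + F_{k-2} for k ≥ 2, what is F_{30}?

Iterating the recurrence up to F_{24} = 46368 and F_{23} = 28657:
F_{25} = F_{24} + F_{23} = 46368 + 28657 = 75025
F_{26} = F_{25} + F_{24} = 75025 + 46368 = 121393
F_{27} = F_{26} + F_{25} = 121393 + 75025 = 196418
F_{28} = F_{27} + F_{26} = 196418 + 121393 = 317811
F_{29} = F_{28} + F_{27} = 317811 + 196418 = 514229
F_{30} = F_{29} + F_{28} = 514229 + 317811 = 832040

832040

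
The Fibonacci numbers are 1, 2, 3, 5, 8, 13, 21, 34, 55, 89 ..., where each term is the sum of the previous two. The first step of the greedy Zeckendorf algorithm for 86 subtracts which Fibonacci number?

55

55 ≤ 86 < 89, so the largest Fibonacci number not exceeding 86 is 55.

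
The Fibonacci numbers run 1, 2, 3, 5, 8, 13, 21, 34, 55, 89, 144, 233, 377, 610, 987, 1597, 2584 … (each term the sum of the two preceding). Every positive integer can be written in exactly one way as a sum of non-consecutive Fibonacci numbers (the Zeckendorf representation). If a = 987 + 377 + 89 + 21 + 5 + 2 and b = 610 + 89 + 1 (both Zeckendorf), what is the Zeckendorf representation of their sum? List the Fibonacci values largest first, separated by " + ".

The two numbers are 1481 and 700, so their sum is 2181.
Greedy algorithm:
2181: greatest Fibonacci not exceeding it is 1597, leaving 584
584: greatest Fibonacci not exceeding it is 377, leaving 207
207: greatest Fibonacci not exceeding it is 144, leaving 63
63: greatest Fibonacci not exceeding it is 55, leaving 8
8: greatest Fibonacci not exceeding it is 8, leaving 0

1597 + 377 + 144 + 55 + 8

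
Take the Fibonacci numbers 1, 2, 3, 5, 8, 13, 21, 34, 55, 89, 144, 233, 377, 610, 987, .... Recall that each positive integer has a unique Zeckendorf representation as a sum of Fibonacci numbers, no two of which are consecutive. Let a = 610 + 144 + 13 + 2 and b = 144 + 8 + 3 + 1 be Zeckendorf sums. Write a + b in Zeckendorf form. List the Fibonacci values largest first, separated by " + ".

The two numbers are 769 and 156, so their sum is 925.
925: greatest Fibonacci not exceeding it is 610, leaving 315
315: greatest Fibonacci not exceeding it is 233, leaving 82
82: greatest Fibonacci not exceeding it is 55, leaving 27
27: greatest Fibonacci not exceeding it is 21, leaving 6
6: greatest Fibonacci not exceeding it is 5, leaving 1
1: greatest Fibonacci not exceeding it is 1, leaving 0

610 + 233 + 55 + 21 + 5 + 1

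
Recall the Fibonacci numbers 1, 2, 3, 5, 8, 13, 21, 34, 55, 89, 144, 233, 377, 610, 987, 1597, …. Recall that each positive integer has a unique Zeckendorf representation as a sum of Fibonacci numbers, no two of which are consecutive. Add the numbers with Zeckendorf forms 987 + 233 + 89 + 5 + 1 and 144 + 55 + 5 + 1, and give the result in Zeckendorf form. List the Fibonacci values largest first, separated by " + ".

The two numbers are 1315 and 205, so their sum is 1520.
1520: greatest Fibonacci not exceeding it is 987, leaving 533
533: greatest Fibonacci not exceeding it is 377, leaving 156
156: greatest Fibonacci not exceeding it is 144, leaving 12
12: greatest Fibonacci not exceeding it is 8, leaving 4
4: greatest Fibonacci not exceeding it is 3, leaving 1
1: greatest Fibonacci not exceeding it is 1, leaving 0

987 + 377 + 144 + 8 + 3 + 1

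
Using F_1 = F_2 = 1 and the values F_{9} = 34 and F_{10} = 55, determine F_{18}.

2584

By the doubling identity F_{2k} = F_k(2F_{k+1} − F_k): F_{18} = 34·(2·55 − 34) = 34·76 = 2584.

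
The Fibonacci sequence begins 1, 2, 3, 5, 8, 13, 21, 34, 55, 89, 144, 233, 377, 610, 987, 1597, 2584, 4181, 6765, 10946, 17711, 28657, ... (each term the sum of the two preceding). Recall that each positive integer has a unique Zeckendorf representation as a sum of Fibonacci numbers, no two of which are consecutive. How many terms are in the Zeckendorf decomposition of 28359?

8

28359: greatest Fibonacci not exceeding it is 17711, leaving 10648
10648: greatest Fibonacci not exceeding it is 6765, leaving 3883
3883: greatest Fibonacci not exceeding it is 2584, leaving 1299
1299: greatest Fibonacci not exceeding it is 987, leaving 312
312: greatest Fibonacci not exceeding it is 233, leaving 79
79: greatest Fibonacci not exceeding it is 55, leaving 24
24: greatest Fibonacci not exceeding it is 21, leaving 3
3: greatest Fibonacci not exceeding it is 3, leaving 0
28359 = 17711 + 6765 + 2584 + 987 + 233 + 55 + 21 + 3, which has 8 terms.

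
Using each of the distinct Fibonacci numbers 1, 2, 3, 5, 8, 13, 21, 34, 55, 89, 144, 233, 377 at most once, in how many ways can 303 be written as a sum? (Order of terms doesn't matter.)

Each representation comes from the Zeckendorf form by replacing some F_k with F_{k−1} + F_{k−2} where possible.
303 = 233+55+13+2 = 233+55+8+5+2 = 233+34+21+13+2 = 144+89+55+13+2 = 233+34+21+8+5+2 = … (3 more), for 8 in all.

8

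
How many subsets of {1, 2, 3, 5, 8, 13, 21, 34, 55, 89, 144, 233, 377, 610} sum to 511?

511 = 377+89+34+8+3 = 377+89+34+8+2+1 = 377+89+21+13+8+3 = 233+144+89+34+8+3 = … (14 more), for 18 in all.

18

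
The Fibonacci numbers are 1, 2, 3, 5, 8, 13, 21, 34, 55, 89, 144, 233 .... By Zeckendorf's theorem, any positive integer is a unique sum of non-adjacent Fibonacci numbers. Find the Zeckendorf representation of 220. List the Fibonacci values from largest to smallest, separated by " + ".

144 + 55 + 21

subtract 144 from 220: 76 remains
subtract 55 from 76: 21 remains
subtract 21 from 21: 0 remains
So 220 = 144 + 55 + 21, with no two terms consecutive in the sequence.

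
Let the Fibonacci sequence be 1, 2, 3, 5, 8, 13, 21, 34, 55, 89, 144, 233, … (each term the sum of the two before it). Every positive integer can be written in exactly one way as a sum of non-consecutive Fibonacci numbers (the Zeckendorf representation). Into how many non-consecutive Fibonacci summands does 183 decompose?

3

Greedily peel off the largest Fibonacci term at each step:
subtract 144 from 183: 39 remains
subtract 34 from 39: 5 remains
subtract 5 from 5: 0 remains
183 = 144 + 34 + 5, which has 3 terms.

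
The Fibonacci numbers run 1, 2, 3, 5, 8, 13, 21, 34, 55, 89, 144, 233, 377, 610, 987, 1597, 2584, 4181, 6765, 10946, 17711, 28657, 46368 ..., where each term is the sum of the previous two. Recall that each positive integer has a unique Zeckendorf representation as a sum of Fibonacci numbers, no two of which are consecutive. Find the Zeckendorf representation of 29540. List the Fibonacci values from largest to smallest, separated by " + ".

Repeatedly subtract the largest Fibonacci number that fits:
29540: greatest Fibonacci not exceeding it is 28657, leaving 883
883: greatest Fibonacci not exceeding it is 610, leaving 273
273: greatest Fibonacci not exceeding it is 233, leaving 40
40: greatest Fibonacci not exceeding it is 34, leaving 6
6: greatest Fibonacci not exceeding it is 5, leaving 1
1: greatest Fibonacci not exceeding it is 1, leaving 0
So 29540 = 28657 + 610 + 233 + 34 + 5 + 1, with no two terms consecutive in the sequence.

28657 + 610 + 233 + 34 + 5 + 1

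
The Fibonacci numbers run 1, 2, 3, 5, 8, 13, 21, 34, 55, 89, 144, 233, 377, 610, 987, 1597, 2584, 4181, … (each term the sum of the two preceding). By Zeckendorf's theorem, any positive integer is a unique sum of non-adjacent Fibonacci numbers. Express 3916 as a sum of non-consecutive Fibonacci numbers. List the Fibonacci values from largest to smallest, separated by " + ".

2584 + 987 + 233 + 89 + 21 + 2

largest Fibonacci ≤ 3916 is 2584; 3916 − 2584 = 1332
largest Fibonacci ≤ 1332 is 987; 1332 − 987 = 345
largest Fibonacci ≤ 345 is 233; 345 − 233 = 112
largest Fibonacci ≤ 112 is 89; 112 − 89 = 23
largest Fibonacci ≤ 23 is 21; 23 − 21 = 2
largest Fibonacci ≤ 2 is 2; 2 − 2 = 0
So 3916 = 2584 + 987 + 233 + 89 + 21 + 2, with no two terms consecutive in the sequence.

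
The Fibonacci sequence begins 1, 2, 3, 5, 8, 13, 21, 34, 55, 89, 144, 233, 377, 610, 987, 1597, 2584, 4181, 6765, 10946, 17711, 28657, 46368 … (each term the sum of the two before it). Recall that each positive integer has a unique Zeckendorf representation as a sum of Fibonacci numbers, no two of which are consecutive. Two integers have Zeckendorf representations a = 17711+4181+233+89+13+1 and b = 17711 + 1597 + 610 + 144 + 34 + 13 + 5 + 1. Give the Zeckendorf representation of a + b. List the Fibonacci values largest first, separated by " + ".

The two numbers are 22228 and 20115, so their sum is 42343.
28657 ≤ 42343 < 46368, so take 28657; remainder 13686
10946 ≤ 13686 < 17711, so take 10946; remainder 2740
2584 ≤ 2740 < 4181, so take 2584; remainder 156
144 ≤ 156 < 233, so take 144; remainder 12
8 ≤ 12 < 13, so take 8; remainder 4
3 ≤ 4 < 5, so take 3; remainder 1
1 ≤ 1 < 2, so take 1; remainder 0

28657 + 10946 + 2584 + 144 + 8 + 3 + 1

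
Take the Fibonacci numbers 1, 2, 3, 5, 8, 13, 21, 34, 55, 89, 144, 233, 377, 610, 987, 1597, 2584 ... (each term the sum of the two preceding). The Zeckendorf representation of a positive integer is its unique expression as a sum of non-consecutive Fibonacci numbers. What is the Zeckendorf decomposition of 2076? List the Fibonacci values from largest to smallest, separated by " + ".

1597 ≤ 2076 < 2584, so take 1597; remainder 479
377 ≤ 479 < 610, so take 377; remainder 102
89 ≤ 102 < 144, so take 89; remainder 13
13 ≤ 13 < 21, so take 13; remainder 0
So 2076 = 1597 + 377 + 89 + 13, with no two terms consecutive in the sequence.

1597 + 377 + 89 + 13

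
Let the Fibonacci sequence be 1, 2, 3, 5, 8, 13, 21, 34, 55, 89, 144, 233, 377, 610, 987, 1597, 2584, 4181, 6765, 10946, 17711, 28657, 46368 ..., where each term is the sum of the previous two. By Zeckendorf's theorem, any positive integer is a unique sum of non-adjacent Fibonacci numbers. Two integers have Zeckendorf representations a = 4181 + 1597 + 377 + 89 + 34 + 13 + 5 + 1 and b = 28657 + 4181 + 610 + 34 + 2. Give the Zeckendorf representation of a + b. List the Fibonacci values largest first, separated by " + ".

The two numbers are 6297 and 33484, so their sum is 39781.
Greedy algorithm:
28657 ≤ 39781 < 46368, so take 28657; remainder 11124
10946 ≤ 11124 < 17711, so take 10946; remainder 178
144 ≤ 178 < 233, so take 144; remainder 34
34 ≤ 34 < 55, so take 34; remainder 0

28657 + 10946 + 144 + 34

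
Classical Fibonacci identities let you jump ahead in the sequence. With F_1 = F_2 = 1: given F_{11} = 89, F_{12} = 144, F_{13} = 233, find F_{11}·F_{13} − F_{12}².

1

89·233 − 144² = 20737 − 20736 = 1. (Cassini's identity: F_{k−1}F_{k+1} − F_k² = (−1)^k.)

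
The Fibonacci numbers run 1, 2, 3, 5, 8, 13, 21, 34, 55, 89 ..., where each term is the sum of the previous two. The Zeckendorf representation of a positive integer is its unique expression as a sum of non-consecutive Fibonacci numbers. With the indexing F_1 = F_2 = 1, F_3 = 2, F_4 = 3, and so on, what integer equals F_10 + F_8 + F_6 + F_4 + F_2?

F_10 + F_8 + F_6 + F_4 + F_2 = 55 + 21 + 8 + 3 + 1 = 88.

88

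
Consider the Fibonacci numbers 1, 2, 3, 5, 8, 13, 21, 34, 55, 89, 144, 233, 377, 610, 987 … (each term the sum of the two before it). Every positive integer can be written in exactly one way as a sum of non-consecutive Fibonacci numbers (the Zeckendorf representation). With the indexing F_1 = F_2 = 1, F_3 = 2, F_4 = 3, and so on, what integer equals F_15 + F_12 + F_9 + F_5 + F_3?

F_15 + F_12 + F_9 + F_5 + F_3 = 610 + 144 + 34 + 5 + 2 = 795.

795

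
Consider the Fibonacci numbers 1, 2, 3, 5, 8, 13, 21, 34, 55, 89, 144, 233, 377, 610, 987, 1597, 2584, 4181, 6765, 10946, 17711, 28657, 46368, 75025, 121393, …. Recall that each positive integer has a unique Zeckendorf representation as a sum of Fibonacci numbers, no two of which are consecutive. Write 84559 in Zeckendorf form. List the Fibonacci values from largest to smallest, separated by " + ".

75025 + 6765 + 2584 + 144 + 34 + 5 + 2

84559 − 75025 = 9534
9534 − 6765 = 2769
2769 − 2584 = 185
185 − 144 = 41
41 − 34 = 7
7 − 5 = 2
2 − 2 = 0
So 84559 = 75025 + 6765 + 2584 + 144 + 34 + 5 + 2, with no two terms consecutive in the sequence.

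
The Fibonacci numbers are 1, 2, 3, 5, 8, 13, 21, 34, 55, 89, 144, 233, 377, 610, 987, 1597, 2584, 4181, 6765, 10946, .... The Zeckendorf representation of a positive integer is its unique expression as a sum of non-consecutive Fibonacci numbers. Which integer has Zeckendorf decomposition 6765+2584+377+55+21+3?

6765+2584+377+55+21+3 = 9805.

9805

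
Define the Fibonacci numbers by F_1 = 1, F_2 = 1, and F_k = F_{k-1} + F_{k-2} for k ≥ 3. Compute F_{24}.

46368

Iterating the recurrence up to F_{18} = 2584 and F_{17} = 1597:
F_{19} = F_{18} + F_{17} = 2584 + 1597 = 4181
F_{20} = F_{19} + F_{18} = 4181 + 2584 = 6765
F_{21} = F_{20} + F_{19} = 6765 + 4181 = 10946
F_{22} = F_{21} + F_{20} = 10946 + 6765 = 17711
F_{23} = F_{22} + F_{21} = 17711 + 10946 = 28657
F_{24} = F_{23} + F_{22} = 28657 + 17711 = 46368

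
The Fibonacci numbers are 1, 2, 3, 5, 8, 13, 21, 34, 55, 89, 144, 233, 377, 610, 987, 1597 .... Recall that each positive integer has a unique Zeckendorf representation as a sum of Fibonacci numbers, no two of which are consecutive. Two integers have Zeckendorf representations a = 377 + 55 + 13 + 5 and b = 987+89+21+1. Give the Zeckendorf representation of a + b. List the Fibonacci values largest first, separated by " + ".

987 + 377 + 144 + 34 + 5 + 1

The two numbers are 450 and 1098, so their sum is 1548.
take 987 (≤ 1548); 1548 − 987 = 561
take 377 (≤ 561); 561 − 377 = 184
take 144 (≤ 184); 184 − 144 = 40
take 34 (≤ 40); 40 − 34 = 6
take 5 (≤ 6); 6 − 5 = 1
take 1 (≤ 1); 1 − 1 = 0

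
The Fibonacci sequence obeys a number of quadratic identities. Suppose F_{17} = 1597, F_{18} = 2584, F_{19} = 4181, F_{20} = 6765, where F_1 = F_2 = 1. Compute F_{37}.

24157817

By the addition formula F_{m+n} = F_m F_{n+1} + F_{m−1} F_n with m=20, n=17: F_{37} = 6765·2584 + 4181·1597 = 17480760 + 6677057 = 24157817.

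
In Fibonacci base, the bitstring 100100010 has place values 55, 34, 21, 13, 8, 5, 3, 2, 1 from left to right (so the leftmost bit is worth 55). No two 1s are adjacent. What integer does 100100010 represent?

Summing the place values of the 1 bits: 55 + 13 + 2 = 70.

70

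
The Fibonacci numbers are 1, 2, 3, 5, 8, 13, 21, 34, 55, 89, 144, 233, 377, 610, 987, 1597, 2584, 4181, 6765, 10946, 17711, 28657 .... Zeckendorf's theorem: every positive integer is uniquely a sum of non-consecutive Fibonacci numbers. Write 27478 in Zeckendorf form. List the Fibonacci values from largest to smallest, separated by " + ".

subtract 17711 from 27478: 9767 remains
subtract 6765 from 9767: 3002 remains
subtract 2584 from 3002: 418 remains
subtract 377 from 418: 41 remains
subtract 34 from 41: 7 remains
subtract 5 from 7: 2 remains
subtract 2 from 2: 0 remains
So 27478 = 17711 + 6765 + 2584 + 377 + 34 + 5 + 2, with no two terms consecutive in the sequence.

17711 + 6765 + 2584 + 377 + 34 + 5 + 2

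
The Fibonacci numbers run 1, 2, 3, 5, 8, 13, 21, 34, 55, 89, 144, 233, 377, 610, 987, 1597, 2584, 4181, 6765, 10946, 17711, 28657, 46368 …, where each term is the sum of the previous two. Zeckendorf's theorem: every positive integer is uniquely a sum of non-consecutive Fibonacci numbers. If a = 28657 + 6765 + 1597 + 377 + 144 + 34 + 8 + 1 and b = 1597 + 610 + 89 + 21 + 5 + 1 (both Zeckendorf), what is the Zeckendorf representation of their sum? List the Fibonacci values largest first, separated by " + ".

The two numbers are 37583 and 2323, so their sum is 39906.
subtract 28657 from 39906: 11249 remains
subtract 10946 from 11249: 303 remains
subtract 233 from 303: 70 remains
subtract 55 from 70: 15 remains
subtract 13 from 15: 2 remains
subtract 2 from 2: 0 remains

28657 + 10946 + 233 + 55 + 13 + 2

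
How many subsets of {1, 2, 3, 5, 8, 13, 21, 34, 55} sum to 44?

Starting from the Zeckendorf form and repeatedly splitting a term F_k into F_{k−1} + F_{k−2} (when neither is already used) reaches every representation.
44 = 34+8+2 = 34+5+3+2 = 21+13+8+2 = 21+13+5+3+2 — 4 representations.

4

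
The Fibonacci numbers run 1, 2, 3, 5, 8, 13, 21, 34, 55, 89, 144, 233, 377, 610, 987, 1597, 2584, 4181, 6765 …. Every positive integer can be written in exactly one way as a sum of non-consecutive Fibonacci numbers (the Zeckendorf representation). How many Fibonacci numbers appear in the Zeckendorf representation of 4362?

4

subtract 4181 from 4362: 181 remains
subtract 144 from 181: 37 remains
subtract 34 from 37: 3 remains
subtract 3 from 3: 0 remains
4362 = 4181 + 144 + 34 + 3, which has 4 terms.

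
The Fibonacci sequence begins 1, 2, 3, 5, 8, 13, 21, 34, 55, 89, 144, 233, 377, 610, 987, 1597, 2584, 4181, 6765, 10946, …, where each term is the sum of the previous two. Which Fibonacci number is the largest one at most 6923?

6765

6765 ≤ 6923 < 10946, so the largest Fibonacci number not exceeding 6923 is 6765.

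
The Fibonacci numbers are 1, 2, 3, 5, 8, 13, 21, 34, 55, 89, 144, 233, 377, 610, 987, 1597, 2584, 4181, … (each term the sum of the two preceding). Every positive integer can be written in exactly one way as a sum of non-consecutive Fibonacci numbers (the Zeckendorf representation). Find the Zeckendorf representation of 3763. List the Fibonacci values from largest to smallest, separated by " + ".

Greedily peel off the largest Fibonacci term at each step:
subtract 2584 from 3763: 1179 remains
subtract 987 from 1179: 192 remains
subtract 144 from 192: 48 remains
subtract 34 from 48: 14 remains
subtract 13 from 14: 1 remains
subtract 1 from 1: 0 remains
So 3763 = 2584 + 987 + 144 + 34 + 13 + 1, with no two terms consecutive in the sequence.

2584 + 987 + 144 + 34 + 13 + 1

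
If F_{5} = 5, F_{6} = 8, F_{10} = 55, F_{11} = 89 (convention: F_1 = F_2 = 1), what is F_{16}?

987

By the addition formula F_{m+n} = F_m F_{n+1} + F_{m−1} F_n with m=6, n=10: F_{16} = 8·89 + 5·55 = 712 + 275 = 987.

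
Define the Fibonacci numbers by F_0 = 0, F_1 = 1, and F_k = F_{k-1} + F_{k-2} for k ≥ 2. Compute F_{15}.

610

Iterating the recurrence up to F_{7} = 13 and F_{6} = 8:
F_{8} = F_{7} + F_{6} = 13 + 8 = 21
F_{9} = F_{8} + F_{7} = 21 + 13 = 34
F_{10} = F_{9} + F_{8} = 34 + 21 = 55
F_{11} = F_{10} + F_{9} = 55 + 34 = 89
F_{12} = F_{11} + F_{10} = 89 + 55 = 144
F_{13} = F_{12} + F_{11} = 144 + 89 = 233
F_{14} = F_{13} + F_{12} = 233 + 144 = 377
F_{15} = F_{14} + F_{13} = 377 + 233 = 610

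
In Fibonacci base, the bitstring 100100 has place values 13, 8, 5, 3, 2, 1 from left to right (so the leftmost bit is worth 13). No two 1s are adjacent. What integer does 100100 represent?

16

Summing the place values of the 1 bits: 13 + 3 = 16.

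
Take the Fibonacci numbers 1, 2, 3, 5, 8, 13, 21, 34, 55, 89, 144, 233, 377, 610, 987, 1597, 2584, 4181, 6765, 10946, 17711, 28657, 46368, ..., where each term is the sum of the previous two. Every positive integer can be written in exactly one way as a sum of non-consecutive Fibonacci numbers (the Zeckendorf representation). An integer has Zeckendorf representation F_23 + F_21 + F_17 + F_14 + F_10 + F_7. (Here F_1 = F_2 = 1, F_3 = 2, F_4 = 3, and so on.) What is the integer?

41645

F_23 + F_21 + F_17 + F_14 + F_10 + F_7 = 28657 + 10946 + 1597 + 377 + 55 + 13 = 41645.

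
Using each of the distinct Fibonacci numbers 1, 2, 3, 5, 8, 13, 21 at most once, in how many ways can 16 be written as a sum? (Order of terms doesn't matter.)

4

Starting from the Zeckendorf form and repeatedly splitting a term F_k into F_{k−1} + F_{k−2} (when neither is already used) reaches every representation.
16 = 13+3 = 13+2+1 = 8+5+3 = … (1 more), for 4 in all.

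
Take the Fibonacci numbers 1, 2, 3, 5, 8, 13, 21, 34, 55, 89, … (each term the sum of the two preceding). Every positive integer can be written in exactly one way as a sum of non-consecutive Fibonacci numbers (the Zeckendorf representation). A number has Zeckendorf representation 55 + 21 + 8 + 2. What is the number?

86

55 + 21 + 8 + 2 = 86.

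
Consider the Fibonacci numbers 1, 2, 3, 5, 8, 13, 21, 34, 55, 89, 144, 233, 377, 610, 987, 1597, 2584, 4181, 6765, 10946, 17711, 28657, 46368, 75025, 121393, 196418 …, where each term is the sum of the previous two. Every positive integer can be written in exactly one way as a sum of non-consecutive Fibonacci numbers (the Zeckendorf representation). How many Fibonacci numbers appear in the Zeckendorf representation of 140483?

Repeatedly subtract the largest Fibonacci number that fits:
140483: greatest Fibonacci not exceeding it is 121393, leaving 19090
19090: greatest Fibonacci not exceeding it is 17711, leaving 1379
1379: greatest Fibonacci not exceeding it is 987, leaving 392
392: greatest Fibonacci not exceeding it is 377, leaving 15
15: greatest Fibonacci not exceeding it is 13, leaving 2
2: greatest Fibonacci not exceeding it is 2, leaving 0
140483 = 121393 + 17711 + 987 + 377 + 13 + 2, which has 6 terms.

6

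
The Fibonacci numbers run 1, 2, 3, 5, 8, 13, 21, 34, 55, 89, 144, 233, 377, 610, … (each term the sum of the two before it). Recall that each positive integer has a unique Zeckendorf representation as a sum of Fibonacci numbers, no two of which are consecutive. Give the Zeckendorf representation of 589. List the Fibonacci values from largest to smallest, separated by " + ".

377 + 144 + 55 + 13

subtract 377 from 589: 212 remains
subtract 144 from 212: 68 remains
subtract 55 from 68: 13 remains
subtract 13 from 13: 0 remains
So 589 = 377 + 144 + 55 + 13, with no two terms consecutive in the sequence.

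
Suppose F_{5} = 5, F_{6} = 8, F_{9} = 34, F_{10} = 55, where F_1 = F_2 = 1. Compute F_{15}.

610

By the addition formula F_{m+n} = F_m F_{n+1} + F_{m−1} F_n with m=10, n=5: F_{15} = 55·8 + 34·5 = 440 + 170 = 610.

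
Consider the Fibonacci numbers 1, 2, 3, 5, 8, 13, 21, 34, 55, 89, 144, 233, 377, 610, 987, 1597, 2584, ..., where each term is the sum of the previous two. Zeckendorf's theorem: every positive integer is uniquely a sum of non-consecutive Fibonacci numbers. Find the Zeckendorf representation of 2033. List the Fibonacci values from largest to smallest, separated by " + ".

1597 + 377 + 55 + 3 + 1

take 1597 (≤ 2033); 2033 − 1597 = 436
take 377 (≤ 436); 436 − 377 = 59
take 55 (≤ 59); 59 − 55 = 4
take 3 (≤ 4); 4 − 3 = 1
take 1 (≤ 1); 1 − 1 = 0
So 2033 = 1597 + 377 + 55 + 3 + 1, with no two terms consecutive in the sequence.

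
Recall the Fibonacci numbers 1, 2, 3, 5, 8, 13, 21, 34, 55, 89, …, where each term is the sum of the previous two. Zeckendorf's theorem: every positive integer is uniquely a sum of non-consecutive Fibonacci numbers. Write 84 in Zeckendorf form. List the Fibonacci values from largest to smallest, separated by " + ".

Greedily peel off the largest Fibonacci term at each step:
55 ≤ 84 < 89, so take 55; remainder 29
21 ≤ 29 < 34, so take 21; remainder 8
8 ≤ 8 < 13, so take 8; remainder 0
So 84 = 55 + 21 + 8, with no two terms consecutive in the sequence.

55 + 21 + 8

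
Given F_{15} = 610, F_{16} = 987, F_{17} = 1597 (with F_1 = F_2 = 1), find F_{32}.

2178309

By the addition formula F_{m+n} = F_m F_{n+1} + F_{m−1} F_n with m=16, n=16: F_{32} = 987·1597 + 610·987 = 1576239 + 602070 = 2178309.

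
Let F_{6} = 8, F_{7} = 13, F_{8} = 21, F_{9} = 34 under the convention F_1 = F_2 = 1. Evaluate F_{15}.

By the addition formula F_{m+n} = F_m F_{n+1} + F_{m−1} F_n with m=7, n=8: F_{15} = 13·34 + 8·21 = 442 + 168 = 610.

610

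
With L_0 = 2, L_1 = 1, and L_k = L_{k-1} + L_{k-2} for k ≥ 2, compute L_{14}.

843

Iterating the recurrence up to L_{9} = 76 and L_{8} = 47:
L_{10} = L_{9} + L_{8} = 76 + 47 = 123
L_{11} = L_{10} + L_{9} = 123 + 76 = 199
L_{12} = L_{11} + L_{10} = 199 + 123 = 322
L_{13} = L_{12} + L_{11} = 322 + 199 = 521
L_{14} = L_{13} + L_{12} = 521 + 322 = 843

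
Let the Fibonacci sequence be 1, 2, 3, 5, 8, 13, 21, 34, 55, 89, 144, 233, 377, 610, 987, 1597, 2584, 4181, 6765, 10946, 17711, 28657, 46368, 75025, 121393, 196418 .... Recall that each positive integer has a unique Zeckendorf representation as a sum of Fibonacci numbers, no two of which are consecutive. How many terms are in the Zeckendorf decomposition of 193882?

8

193882: greatest Fibonacci not exceeding it is 121393, leaving 72489
72489: greatest Fibonacci not exceeding it is 46368, leaving 26121
26121: greatest Fibonacci not exceeding it is 17711, leaving 8410
8410: greatest Fibonacci not exceeding it is 6765, leaving 1645
1645: greatest Fibonacci not exceeding it is 1597, leaving 48
48: greatest Fibonacci not exceeding it is 34, leaving 14
14: greatest Fibonacci not exceeding it is 13, leaving 1
1: greatest Fibonacci not exceeding it is 1, leaving 0
193882 = 121393 + 46368 + 17711 + 6765 + 1597 + 34 + 13 + 1, which has 8 terms.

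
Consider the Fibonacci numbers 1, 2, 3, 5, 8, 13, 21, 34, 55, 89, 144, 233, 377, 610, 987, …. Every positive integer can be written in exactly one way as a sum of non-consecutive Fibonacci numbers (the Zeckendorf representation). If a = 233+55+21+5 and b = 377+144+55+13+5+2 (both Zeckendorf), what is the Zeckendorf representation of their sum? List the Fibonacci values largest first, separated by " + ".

The two numbers are 314 and 596, so their sum is 910.
910 − 610 = 300
300 − 233 = 67
67 − 55 = 12
12 − 8 = 4
4 − 3 = 1
1 − 1 = 0

610 + 233 + 55 + 8 + 3 + 1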